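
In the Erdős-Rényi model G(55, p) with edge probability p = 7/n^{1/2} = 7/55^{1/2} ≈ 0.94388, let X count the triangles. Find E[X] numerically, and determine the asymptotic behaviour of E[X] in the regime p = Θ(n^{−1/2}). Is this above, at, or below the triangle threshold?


Number of potential triangles: C(55, 3) = 26235.
Each occurs with probability p³ ≈ (0.94388)³ ≈ 8.40911101e-01.
By linearity: E[X] = C(55, 3)·p³ ≈ 26235 · 8.40911101e-01 ≈ 22061.302739.
Since α = 1/2 < 1, p = c/n^{1/2} ≫ 1/n is above the triangle threshold p ~ 1/n. Asymptotically E[X] ~ (c³/6)·n^{3(1−α)} = (7³/6)·n^{1.5} → ∞; triangles are abundant w.h.p.

E[X] ≈ 22061.302739; in regime p = Θ(1/n^{1/2}) E[X] diverges (above the triangle threshold p ~ 1/n).


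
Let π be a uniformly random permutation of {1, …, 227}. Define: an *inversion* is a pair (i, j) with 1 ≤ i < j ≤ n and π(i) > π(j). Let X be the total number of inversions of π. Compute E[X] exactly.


Write X = Σ X_I over the C(227, 2) = 25651 pairs i < j, with X_I the indicator of one inversion.
There are 25651 indicators.
For each fixed pair i < j, the values π(i) and π(j) are two distinct elements of {1, …, 227} in uniformly random order; by symmetry P[π(i) > π(j)] = 1/2.
By linearity: E[X] = 25651 · (1/2) = C(227, 2) · (1/2) = 25651/2 = 25651/2 ≈ 12825.50000.

E[X] = 25651/2 = 12825.50000.


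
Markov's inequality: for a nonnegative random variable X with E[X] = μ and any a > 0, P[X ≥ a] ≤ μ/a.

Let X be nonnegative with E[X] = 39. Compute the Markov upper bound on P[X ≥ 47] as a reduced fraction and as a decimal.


μ = E[X] = 39, a = 47.
Markov: P[X ≥ 47] ≤ μ/a = (39)/47 = 39/47.
Numerically: ≈ 0.8298.
(Since a = 47 > μ = 39.0000, the bound 39/47 is < 1 and informative.)

P[X ≥ 47] ≤ 39/47 ≈ 0.8298.


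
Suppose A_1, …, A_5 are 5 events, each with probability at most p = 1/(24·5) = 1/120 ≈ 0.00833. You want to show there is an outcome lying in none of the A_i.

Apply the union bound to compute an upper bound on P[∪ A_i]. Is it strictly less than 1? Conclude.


Union bound: P[∪_{i=1}^{5} A_i] ≤ Σ_i P[A_i] ≤ 5·p = 5·(1/120) = 1/24.
Numerically: 1/24 ≈ 0.04167.
Is 1/24 < 1? YES.
Since P[∪ A_i] ≤ 1/24 < 1, the complement has P[∩ A_i^c] ≥ 1 − 1/24 = 23/24 > 0, so some outcome avoids every A_i.

5·p = 1/24 ≈ 0.04167; existence CERTIFIED by the union bound.


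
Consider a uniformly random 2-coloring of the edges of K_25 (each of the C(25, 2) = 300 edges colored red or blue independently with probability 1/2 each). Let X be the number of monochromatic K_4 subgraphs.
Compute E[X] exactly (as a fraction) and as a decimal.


Let X = Σ_S X_S over the C(25, 4) = 12650 subsets S of size 4, where X_S = 1 if the K_4 on S is monochromatic.
For a fixed S, the K_4 on S has C(4, 2) = 6 edges. P[all 6 edges red] = (1/2)^6, and likewise for blue, so P[monochromatic] = 2·(1/2)^6 = 2^{1 − 6} = 1/32.
By linearity of expectation: E[X] = C(25, 4) · 2^{1 − 6} = 12650 · 1/32 = 6325/16.
Numerically: E[X] ≈ 395.31250.

E[X] = C(25,4)·2^(1−C(4,2)) = 6325/16 ≈ 395.31250.


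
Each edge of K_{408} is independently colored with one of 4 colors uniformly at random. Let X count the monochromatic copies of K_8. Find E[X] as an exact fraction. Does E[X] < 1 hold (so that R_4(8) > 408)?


E[X] = C(408, 8) · 4^{1 − 28} = 17773458424095231 · 4^{−27} = 17773458424095231/18014398509481984.
As a reduced fraction: E[X] = 17773458424095231/18014398509481984 ≈ 0.986625.
Is E[X] < 1? YES.
Since E[X] < 1, there exists a 4-coloring of K_{408} with no monochromatic K_8; hence R_4(8) > 408.

E[X] = 17773458424095231/18014398509481984 ≈ 0.986625; E[X] < 1, so R_4(8) > 408.


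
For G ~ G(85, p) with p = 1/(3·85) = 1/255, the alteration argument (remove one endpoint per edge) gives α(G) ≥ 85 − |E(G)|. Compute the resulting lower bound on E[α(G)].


E[|E(G)|] = C(85, 2)·p = 3570 · (1/255) = 14.
E[α(G)] ≥ n − E[|E(G)|] = 85 − 14 = 71.
Numerically: ≈ 71.000.
(This is only a lower bound; the true E[α(G)] may be larger.)

E[α(G)] ≥ 71 ≈ 71.000.


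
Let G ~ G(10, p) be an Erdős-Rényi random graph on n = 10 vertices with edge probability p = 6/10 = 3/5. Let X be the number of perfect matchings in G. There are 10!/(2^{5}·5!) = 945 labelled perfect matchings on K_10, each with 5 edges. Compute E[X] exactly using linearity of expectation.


K_10 has 10!/(2^{5}·5!) = 945 labelled perfect matchings.
For each such perfect matching H, let X_H = 1 if all 5 edges of H are present in G. Then P[X_H = 1] = p^{5} = (3/5)^{5} = 243/3125.
Summing the indicators: E[X] = Σ_H E[X_H] = 945 · p^{5} = 945 · 243/3125 = 45927/625.
Numerically: E[X] ≈ 73.48.

E[X] = 945 · (3/5)^{5} = 45927/625 ≈ 73.48.


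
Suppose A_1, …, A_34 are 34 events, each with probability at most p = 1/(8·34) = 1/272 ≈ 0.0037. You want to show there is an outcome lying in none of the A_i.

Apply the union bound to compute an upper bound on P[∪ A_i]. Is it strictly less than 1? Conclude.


Union bound: P[∪_{i=1}^{34} A_i] ≤ Σ_i P[A_i] ≤ 34·p = 34·(1/272) = 1/8.
Numerically: 1/8 ≈ 0.1250.
Is 1/8 < 1? YES.
Since P[∪ A_i] ≤ 1/8 < 1, the complement has P[∩ A_i^c] ≥ 1 − 1/8 = 7/8 > 0, so some outcome avoids every A_i.

34·p = 1/8 ≈ 0.1250; existence CERTIFIED by the union bound.


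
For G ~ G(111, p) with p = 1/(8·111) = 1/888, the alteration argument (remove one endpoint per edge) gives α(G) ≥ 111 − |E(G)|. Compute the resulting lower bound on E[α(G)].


E[|E(G)|] = C(111, 2)·p = 6105 · (1/888) = 55/8.
E[α(G)] ≥ n − E[|E(G)|] = 111 − 55/8 = 833/8.
Numerically: ≈ 104.12500.
(This is only a lower bound; the true E[α(G)] may be larger.)

E[α(G)] ≥ 833/8 ≈ 104.12500.


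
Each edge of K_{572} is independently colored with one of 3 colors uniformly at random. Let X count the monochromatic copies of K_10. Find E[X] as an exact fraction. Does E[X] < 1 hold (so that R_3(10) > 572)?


E[X] = C(572, 10) · 3^{1 − 45} = 954640815642161682606 · 3^{−44} = 954640815642161682606/984770902183611232881.
As a reduced fraction: E[X] = 106071201738017964734/109418989131512359209 ≈ 0.9694.
Is E[X] < 1? YES.
Since E[X] < 1, there exists a 3-coloring of K_{572} with no monochromatic K_10; hence R_3(10) > 572.

E[X] = 106071201738017964734/109418989131512359209 ≈ 0.9694; E[X] < 1, so R_3(10) > 572.


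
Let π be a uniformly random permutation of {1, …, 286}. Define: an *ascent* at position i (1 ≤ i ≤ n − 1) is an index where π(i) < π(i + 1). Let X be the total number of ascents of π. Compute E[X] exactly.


Write X = Σ X_I over i = 1, …, 285, with X_I the indicator of one ascent.
There are 285 indicators.
For each fixed i, the pair (π(i), π(i+1)) is a uniformly random ordered pair of distinct values from {1, …, 286}; by symmetry P[π(i) < π(i+1)] = 1/2.
By linearity: E[X] = 285 · (1/2) = (286 − 1) · (1/2) = 285/2 ≈ 142.50000.

E[X] = 285/2 = 142.50000.


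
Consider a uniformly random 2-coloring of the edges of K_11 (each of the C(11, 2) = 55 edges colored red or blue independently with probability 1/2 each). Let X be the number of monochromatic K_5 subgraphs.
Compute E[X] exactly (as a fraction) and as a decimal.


Let X = Σ_S X_S over the C(11, 5) = 462 subsets S of size 5, where X_S = 1 if the K_5 on S is monochromatic.
For a fixed S, the K_5 on S has C(5, 2) = 10 edges. P[all 10 edges red] = (1/2)^10, and likewise for blue, so P[monochromatic] = 2·(1/2)^10 = 2^{1 − 10} = 1/512.
Summing: E[X] = C(11, 5) · 2^{1 − 10} = 462 · 1/512 = 231/256.
Numerically: E[X] ≈ 0.902.

E[X] = C(11,5)·2^(1−C(5,2)) = 231/256 ≈ 0.902.


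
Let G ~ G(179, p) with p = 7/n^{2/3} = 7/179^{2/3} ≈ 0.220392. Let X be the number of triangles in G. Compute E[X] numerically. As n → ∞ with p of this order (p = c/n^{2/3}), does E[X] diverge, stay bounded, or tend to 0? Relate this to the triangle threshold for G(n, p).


Number of potential triangles: C(179, 3) = 939929.
Each occurs with probability p³ ≈ (0.220392)³ ≈ 1.07050342e-02.
By linearity: E[X] = C(179, 3)·p³ ≈ 939929 · 1.07050342e-02 ≈ 10061.972067.
Since α = 2/3 < 1, p = c/n^{2/3} ≫ 1/n is above the triangle threshold p ~ 1/n. Asymptotically E[X] ~ (c³/6)·n^{3(1−α)} = (7³/6)·n^{1} → ∞; triangles are abundant w.h.p.

E[X] ≈ 10061.972067; in regime p = Θ(1/n^{2/3}) E[X] diverges (above the triangle threshold p ~ 1/n).


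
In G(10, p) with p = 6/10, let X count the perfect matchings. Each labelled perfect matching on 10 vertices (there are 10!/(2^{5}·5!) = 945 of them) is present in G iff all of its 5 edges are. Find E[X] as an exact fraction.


K_10 has 10!/(2^{5}·5!) = 945 labelled perfect matchings.
For each such perfect matching H, let X_H = 1 if all 5 edges of H are present in G. Then P[X_H = 1] = p^{5} = (3/5)^{5} = 243/3125.
By linearity of expectation: E[X] = Σ_H E[X_H] = 945 · p^{5} = 945 · 243/3125 = 45927/625.
Numerically: E[X] ≈ 73.48.

E[X] = 945 · (3/5)^{5} = 45927/625 ≈ 73.48.


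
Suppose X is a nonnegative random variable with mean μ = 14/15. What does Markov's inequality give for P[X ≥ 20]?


μ = E[X] = 14/15, a = 20.
Markov: P[X ≥ 20] ≤ μ/a = (14/15)/20 = 7/150.
Numerically: ≈ 0.0467.
(Since a = 20 > μ = 0.9333, the bound 7/150 is < 1 and informative.)

P[X ≥ 20] ≤ 7/150 ≈ 0.0467.


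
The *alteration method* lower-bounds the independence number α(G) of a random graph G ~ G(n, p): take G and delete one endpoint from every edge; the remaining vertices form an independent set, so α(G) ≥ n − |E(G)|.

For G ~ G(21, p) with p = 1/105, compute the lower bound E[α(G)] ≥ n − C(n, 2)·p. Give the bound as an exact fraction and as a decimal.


E[|E(G)|] = C(21, 2)·p = 210 · (1/105) = 2.
E[α(G)] ≥ n − E[|E(G)|] = 21 − 2 = 19.
Numerically: ≈ 19.000.
(This is only a lower bound; the true E[α(G)] may be larger.)

E[α(G)] ≥ 19 ≈ 19.000.


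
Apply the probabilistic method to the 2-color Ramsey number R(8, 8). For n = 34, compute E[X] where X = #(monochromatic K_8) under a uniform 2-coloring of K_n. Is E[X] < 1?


E[X] = C(34, 8) · 2^{1 − 28} = 18156204 · 2^{−27} = 18156204/134217728.
As a reduced fraction: E[X] = 4539051/33554432 ≈ 0.1352743.
Is E[X] < 1? YES.
Since E[X] < 1, there exists a 2-coloring of K_{34} with no monochromatic K_8; hence R(8, 8) > 34.

E[X] = 4539051/33554432 ≈ 0.1352743; E[X] < 1, so R(8, 8) > 34.


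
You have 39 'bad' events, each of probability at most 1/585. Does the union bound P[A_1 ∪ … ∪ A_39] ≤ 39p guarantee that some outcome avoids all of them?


Union bound: P[∪_{i=1}^{39} A_i] ≤ Σ_i P[A_i] ≤ 39·p = 39·(1/585) = 1/15.
Numerically: 1/15 ≈ 0.067.
Is 1/15 < 1? YES.
Since P[∪ A_i] ≤ 1/15 < 1, the complement has P[∩ A_i^c] ≥ 1 − 1/15 = 14/15 > 0, so some outcome avoids every A_i.

39·p = 1/15 ≈ 0.067; existence CERTIFIED by the union bound.


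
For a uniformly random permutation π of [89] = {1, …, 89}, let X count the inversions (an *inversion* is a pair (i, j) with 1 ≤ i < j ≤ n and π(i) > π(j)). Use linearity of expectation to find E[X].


Write X = Σ X_I over the C(89, 2) = 3916 pairs i < j, with X_I the indicator of one inversion.
There are 3916 indicators.
For each fixed pair i < j, the values π(i) and π(j) are two distinct elements of {1, …, 89} in uniformly random order; by symmetry P[π(i) > π(j)] = 1/2.
By linearity: E[X] = 3916 · (1/2) = C(89, 2) · (1/2) = 3916/2 = 1958 ≈ 1958.000000.

E[X] = 1958 = 1958.000000.


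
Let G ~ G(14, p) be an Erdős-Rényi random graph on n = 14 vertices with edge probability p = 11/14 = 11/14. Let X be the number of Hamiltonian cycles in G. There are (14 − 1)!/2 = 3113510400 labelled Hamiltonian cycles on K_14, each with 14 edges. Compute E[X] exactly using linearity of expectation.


K_14 has (14 − 1)!/2 = 3113510400 labelled Hamiltonian cycles.
For each such Hamiltonian cycle H, let X_H = 1 if all 14 edges of H are present in G. Then P[X_H = 1] = p^{14} = (11/14)^{14} = 379749833583241/11112006825558016.
By linearity: E[X] = Σ_H E[X_H] = 3113510400 · p^{14} = 3113510400 · 379749833583241/11112006825558016 = 329898174179601037725/3100448333024.
Numerically: E[X] ≈ 1.06e+08.

E[X] = 3113510400 · (11/14)^{14} = 329898174179601037725/3100448333024 ≈ 1.06e+08.


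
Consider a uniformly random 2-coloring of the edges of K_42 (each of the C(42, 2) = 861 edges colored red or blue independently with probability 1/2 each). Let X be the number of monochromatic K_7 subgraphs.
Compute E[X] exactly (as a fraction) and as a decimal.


Let X = Σ_S X_S over the C(42, 7) = 26978328 subsets S of size 7, where X_S = 1 if the K_7 on S is monochromatic.
For a fixed S, the K_7 on S has C(7, 2) = 21 edges. P[all 21 edges red] = (1/2)^21, and likewise for blue, so P[monochromatic] = 2·(1/2)^21 = 2^{1 − 21} = 1/1048576.
By linearity: E[X] = C(42, 7) · 2^{1 − 21} = 26978328 · 1/1048576 = 3372291/131072.
Numerically: E[X] ≈ 25.7285.

E[X] = C(42,7)·2^(1−C(7,2)) = 3372291/131072 ≈ 25.7285.


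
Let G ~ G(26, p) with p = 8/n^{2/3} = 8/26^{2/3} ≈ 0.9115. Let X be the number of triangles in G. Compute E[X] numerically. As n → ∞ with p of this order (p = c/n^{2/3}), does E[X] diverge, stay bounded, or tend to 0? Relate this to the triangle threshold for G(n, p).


Number of potential triangles: C(26, 3) = 2600.
Each occurs with probability p³ ≈ (0.9115)³ ≈ 7.573964e-01.
By linearity: E[X] = C(26, 3)·p³ ≈ 2600 · 7.573964e-01 ≈ 1969.2308.
Since α = 2/3 < 1, p = c/n^{2/3} ≫ 1/n is above the triangle threshold p ~ 1/n. Asymptotically E[X] ~ (c³/6)·n^{3(1−α)} = (8³/6)·n^{1} → ∞; triangles are abundant w.h.p.

E[X] ≈ 1969.2308; in regime p = Θ(1/n^{2/3}) E[X] diverges (above the triangle threshold p ~ 1/n).


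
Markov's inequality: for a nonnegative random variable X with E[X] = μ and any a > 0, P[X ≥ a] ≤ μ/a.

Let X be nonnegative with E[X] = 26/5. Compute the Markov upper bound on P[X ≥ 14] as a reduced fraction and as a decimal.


μ = E[X] = 26/5, a = 14.
Markov: P[X ≥ 14] ≤ μ/a = (26/5)/14 = 13/35.
Numerically: ≈ 0.371.
(Since a = 14 > μ = 5.200, the bound 13/35 is < 1 and informative.)

P[X ≥ 14] ≤ 13/35 ≈ 0.371.


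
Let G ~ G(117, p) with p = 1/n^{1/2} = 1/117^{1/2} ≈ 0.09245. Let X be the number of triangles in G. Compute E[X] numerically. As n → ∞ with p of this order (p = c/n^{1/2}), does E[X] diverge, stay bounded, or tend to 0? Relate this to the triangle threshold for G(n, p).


Number of potential triangles: C(117, 3) = 260130.
Each occurs with probability p³ ≈ (0.09245)³ ≈ 7.90171220e-04.
By linearity: E[X] = C(117, 3)·p³ ≈ 260130 · 7.90171220e-04 ≈ 205.547239.
Since α = 1/2 < 1, p = c/n^{1/2} ≫ 1/n is above the triangle threshold p ~ 1/n. Asymptotically E[X] ~ (c³/6)·n^{3(1−α)} = (1³/6)·n^{1.5} → ∞; triangles are abundant w.h.p.

E[X] ≈ 205.547239; in regime p = Θ(1/n^{1/2}) E[X] diverges (above the triangle threshold p ~ 1/n).


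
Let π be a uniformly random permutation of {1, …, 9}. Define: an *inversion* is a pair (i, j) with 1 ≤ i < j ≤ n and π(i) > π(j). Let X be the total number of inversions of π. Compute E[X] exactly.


Write X = Σ X_I over the C(9, 2) = 36 pairs i < j, with X_I the indicator of one inversion.
There are 36 indicators.
For each fixed pair i < j, the values π(i) and π(j) are two distinct elements of {1, …, 9} in uniformly random order; by symmetry P[π(i) > π(j)] = 1/2.
By linearity: E[X] = 36 · (1/2) = C(9, 2) · (1/2) = 36/2 = 18 ≈ 18.000.

E[X] = 18 = 18.000.


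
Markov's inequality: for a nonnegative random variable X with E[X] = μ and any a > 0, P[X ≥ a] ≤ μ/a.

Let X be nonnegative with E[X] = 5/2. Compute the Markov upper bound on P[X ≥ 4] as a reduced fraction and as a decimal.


μ = E[X] = 5/2, a = 4.
Markov: P[X ≥ 4] ≤ μ/a = (5/2)/4 = 5/8.
Numerically: ≈ 0.6250.
(Since a = 4 > μ = 2.5000, the bound 5/8 is < 1 and informative.)

P[X ≥ 4] ≤ 5/8 ≈ 0.6250.


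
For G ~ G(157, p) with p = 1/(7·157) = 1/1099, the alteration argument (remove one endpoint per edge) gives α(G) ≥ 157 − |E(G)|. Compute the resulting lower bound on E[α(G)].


E[|E(G)|] = C(157, 2)·p = 12246 · (1/1099) = 78/7.
E[α(G)] ≥ n − E[|E(G)|] = 157 − 78/7 = 1021/7.
Numerically: ≈ 145.85714.
(This is only a lower bound; the true E[α(G)] may be larger.)

E[α(G)] ≥ 1021/7 ≈ 145.85714.


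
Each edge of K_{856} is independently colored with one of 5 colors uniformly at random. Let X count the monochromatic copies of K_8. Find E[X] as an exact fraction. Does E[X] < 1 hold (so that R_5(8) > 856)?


E[X] = C(856, 8) · 5^{1 − 28} = 6918660634157180775 · 5^{−27} = 6918660634157180775/7450580596923828125.
As a reduced fraction: E[X] = 276746425366287231/298023223876953125 ≈ 0.92861.
Is E[X] < 1? YES.
Since E[X] < 1, there exists a 5-coloring of K_{856} with no monochromatic K_8; hence R_5(8) > 856.

E[X] = 276746425366287231/298023223876953125 ≈ 0.92861; E[X] < 1, so R_5(8) > 856.


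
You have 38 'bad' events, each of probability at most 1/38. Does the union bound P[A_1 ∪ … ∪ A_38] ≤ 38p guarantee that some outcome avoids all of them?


Union bound: P[∪_{i=1}^{38} A_i] ≤ Σ_i P[A_i] ≤ 38·p = 38·(1/38) = 1.
Numerically: 1 ≈ 1.00000.
Is 1 < 1? NO.
Since the bound 1 is ≥ 1, the union bound is uninformative here; it does NOT by itself certify existence.

38·p = 1 ≈ 1.00000; existence NOT certified by the union bound.


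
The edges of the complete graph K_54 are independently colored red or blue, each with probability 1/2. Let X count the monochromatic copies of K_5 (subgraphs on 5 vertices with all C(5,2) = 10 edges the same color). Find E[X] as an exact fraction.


Let X = Σ_S X_S over the C(54, 5) = 3162510 subsets S of size 5, where X_S = 1 if the K_5 on S is monochromatic.
For a fixed S, the K_5 on S has C(5, 2) = 10 edges. P[all 10 edges red] = (1/2)^10, and likewise for blue, so P[monochromatic] = 2·(1/2)^10 = 2^{1 − 10} = 1/512.
Summing: E[X] = C(54, 5) · 2^{1 − 10} = 3162510 · 1/512 = 1581255/256.
Numerically: E[X] ≈ 6176.777.

E[X] = C(54,5)·2^(1−C(5,2)) = 1581255/256 ≈ 6176.777.


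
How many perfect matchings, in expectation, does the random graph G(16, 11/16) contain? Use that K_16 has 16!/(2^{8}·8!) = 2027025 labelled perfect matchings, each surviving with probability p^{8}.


K_16 has 16!/(2^{8}·8!) = 2027025 labelled perfect matchings.
For each such perfect matching H, let X_H = 1 if all 8 edges of H are present in G. Then P[X_H = 1] = p^{8} = (11/16)^{8} = 214358881/4294967296.
By linearity: E[X] = Σ_H E[X_H] = 2027025 · p^{8} = 2027025 · 214358881/4294967296 = 434510810759025/4294967296.
Numerically: E[X] ≈ 1.012e+05.

E[X] = 2027025 · (11/16)^{8} = 434510810759025/4294967296 ≈ 1.012e+05.


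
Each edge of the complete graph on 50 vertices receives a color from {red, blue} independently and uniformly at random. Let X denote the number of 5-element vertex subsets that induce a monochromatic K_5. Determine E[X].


Let X = Σ_S X_S over the C(50, 5) = 2118760 subsets S of size 5, where X_S = 1 if the K_5 on S is monochromatic.
For a fixed S, the K_5 on S has C(5, 2) = 10 edges. P[all 10 edges red] = (1/2)^10, and likewise for blue, so P[monochromatic] = 2·(1/2)^10 = 2^{1 − 10} = 1/512.
Summing: E[X] = C(50, 5) · 2^{1 − 10} = 2118760 · 1/512 = 264845/64.
Numerically: E[X] ≈ 4138.2031.

E[X] = C(50,5)·2^(1−C(5,2)) = 264845/64 ≈ 4138.2031.


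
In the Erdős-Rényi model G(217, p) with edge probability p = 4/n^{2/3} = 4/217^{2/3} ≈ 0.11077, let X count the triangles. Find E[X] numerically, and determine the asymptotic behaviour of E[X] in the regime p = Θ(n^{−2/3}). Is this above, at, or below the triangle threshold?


Number of potential triangles: C(217, 3) = 1679580.
Each occurs with probability p³ ≈ (0.11077)³ ≈ 1.3591285e-03.
By linearity: E[X] = C(217, 3)·p³ ≈ 1679580 · 1.3591285e-03 ≈ 2282.76498.
Since α = 2/3 < 1, p = c/n^{2/3} ≫ 1/n is above the triangle threshold p ~ 1/n. Asymptotically E[X] ~ (c³/6)·n^{3(1−α)} = (4³/6)·n^{1} → ∞; triangles are abundant w.h.p.

E[X] ≈ 2282.76498; in regime p = Θ(1/n^{2/3}) E[X] diverges (above the triangle threshold p ~ 1/n).


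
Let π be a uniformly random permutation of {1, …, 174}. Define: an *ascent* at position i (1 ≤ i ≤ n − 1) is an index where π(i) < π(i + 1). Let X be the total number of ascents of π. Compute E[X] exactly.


Write X = Σ X_I over i = 1, …, 173, with X_I the indicator of one ascent.
There are 173 indicators.
For each fixed i, the pair (π(i), π(i+1)) is a uniformly random ordered pair of distinct values from {1, …, 174}; by symmetry P[π(i) < π(i+1)] = 1/2.
By linearity: E[X] = 173 · (1/2) = (174 − 1) · (1/2) = 173/2 ≈ 86.500000.

E[X] = 173/2 = 86.500000.


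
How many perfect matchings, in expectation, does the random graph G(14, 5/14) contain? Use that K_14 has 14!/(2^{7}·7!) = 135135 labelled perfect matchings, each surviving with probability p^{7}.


K_14 has 14!/(2^{7}·7!) = 135135 labelled perfect matchings.
For each such perfect matching H, let X_H = 1 if all 7 edges of H are present in G. Then P[X_H = 1] = p^{7} = (5/14)^{7} = 78125/105413504.
By linearity of expectation: E[X] = Σ_H E[X_H] = 135135 · p^{7} = 135135 · 78125/105413504 = 1508203125/15059072.
Numerically: E[X] ≈ 100.152.

E[X] = 135135 · (5/14)^{7} = 1508203125/15059072 ≈ 100.152.


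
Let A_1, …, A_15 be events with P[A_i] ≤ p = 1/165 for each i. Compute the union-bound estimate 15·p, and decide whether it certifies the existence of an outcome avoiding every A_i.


Union bound: P[∪_{i=1}^{15} A_i] ≤ Σ_i P[A_i] ≤ 15·p = 15·(1/165) = 1/11.
Numerically: 1/11 ≈ 0.0909091.
Is 1/11 < 1? YES.
Since P[∪ A_i] ≤ 1/11 < 1, the complement has P[∩ A_i^c] ≥ 1 − 1/11 = 10/11 > 0, so some outcome avoids every A_i.

15·p = 1/11 ≈ 0.0909091; existence CERTIFIED by the union bound.


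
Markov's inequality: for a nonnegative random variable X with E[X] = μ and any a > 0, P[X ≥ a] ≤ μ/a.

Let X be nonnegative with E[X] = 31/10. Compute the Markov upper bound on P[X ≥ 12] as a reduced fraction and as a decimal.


μ = E[X] = 31/10, a = 12.
Markov: P[X ≥ 12] ≤ μ/a = (31/10)/12 = 31/120.
Numerically: ≈ 0.258.
(Since a = 12 > μ = 3.100, the bound 31/120 is < 1 and informative.)

P[X ≥ 12] ≤ 31/120 ≈ 0.258.


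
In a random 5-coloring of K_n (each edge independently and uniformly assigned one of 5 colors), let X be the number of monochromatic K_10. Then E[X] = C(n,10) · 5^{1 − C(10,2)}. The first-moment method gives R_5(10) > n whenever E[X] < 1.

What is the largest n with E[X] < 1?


We need C(n, 10) · 5^{1 − 45} < 1, i.e. C(n, 10) < 5^{45 − 1} = 5684341886080801486968994140625.
Check values of n near the boundary:
  n = 5389: C(5389, 10) = 5645340767466558997768874792926; 5645340767466558997768874792926 < 5684341886080801486968994140625? YES
  n = 5390: C(5390, 10) = 5655833965919099070255434039753; 5655833965919099070255434039753 < 5684341886080801486968994140625? YES
  n = 5391: C(5391, 10) = 5666344714787188828795213697883; 5666344714787188828795213697883 < 5684341886080801486968994140625? YES
  n = 5392: C(5392, 10) = 5676873040158402483252283957448; 5676873040158402483252283957448 < 5684341886080801486968994140625? YES
  n = 5393: C(5393, 10) = 5687418968154238267170642278008; 5687418968154238267170642278008 < 5684341886080801486968994140625? NO
  n = 5394: C(5394, 10) = 5697982524930156243149785372878; 5697982524930156243149785372878 < 5684341886080801486968994140625? NO
  n = 5395: C(5395, 10) = 5708563736675616143322765475706; 5708563736675616143322765475706 < 5684341886080801486968994140625? NO
The largest n with C(n, 10) < 5684341886080801486968994140625 is n = 5392 (where E[X] = 5676873040158402483252283957448/5684341886080801486968994140625 ≈ 0.998686). Hence R_5(10) > 5392, i.e. R_5(10) ≥ 5393.

Largest n = 5392; hence R_5(10) > 5392.


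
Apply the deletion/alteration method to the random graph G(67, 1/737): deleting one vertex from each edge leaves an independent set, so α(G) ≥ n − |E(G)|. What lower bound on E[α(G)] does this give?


E[|E(G)|] = C(67, 2)·p = 2211 · (1/737) = 3.
E[α(G)] ≥ n − E[|E(G)|] = 67 − 3 = 64.
Numerically: ≈ 64.000.
(This is only a lower bound; the true E[α(G)] may be larger.)

E[α(G)] ≥ 64 ≈ 64.000.


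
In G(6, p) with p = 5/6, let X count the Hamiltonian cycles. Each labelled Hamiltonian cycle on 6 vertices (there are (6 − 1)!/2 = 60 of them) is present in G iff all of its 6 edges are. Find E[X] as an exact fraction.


K_6 has (6 − 1)!/2 = 60 labelled Hamiltonian cycles.
For each such Hamiltonian cycle H, let X_H = 1 if all 6 edges of H are present in G. Then P[X_H = 1] = p^{6} = (5/6)^{6} = 15625/46656.
By linearity of expectation: E[X] = Σ_H E[X_H] = 60 · p^{6} = 60 · 15625/46656 = 78125/3888.
Numerically: E[X] ≈ 20.1.

E[X] = 60 · (5/6)^{6} = 78125/3888 ≈ 20.1.


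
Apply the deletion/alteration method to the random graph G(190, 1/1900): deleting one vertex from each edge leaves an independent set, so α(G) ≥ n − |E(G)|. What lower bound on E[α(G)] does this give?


E[|E(G)|] = C(190, 2)·p = 17955 · (1/1900) = 189/20.
E[α(G)] ≥ n − E[|E(G)|] = 190 − 189/20 = 3611/20.
Numerically: ≈ 180.55000.
(This is only a lower bound; the true E[α(G)] may be larger.)

E[α(G)] ≥ 3611/20 ≈ 180.55000.


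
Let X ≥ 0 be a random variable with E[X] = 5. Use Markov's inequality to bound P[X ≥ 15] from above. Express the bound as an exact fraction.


μ = E[X] = 5, a = 15.
Markov: P[X ≥ 15] ≤ μ/a = (5)/15 = 1/3.
Numerically: ≈ 0.3333.
(Since a = 15 > μ = 5.0000, the bound 1/3 is < 1 and informative.)

P[X ≥ 15] ≤ 1/3 ≈ 0.3333.


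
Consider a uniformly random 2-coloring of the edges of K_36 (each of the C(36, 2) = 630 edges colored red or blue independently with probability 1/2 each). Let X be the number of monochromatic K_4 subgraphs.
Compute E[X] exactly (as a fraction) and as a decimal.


Let X = Σ_S X_S over the C(36, 4) = 58905 subsets S of size 4, where X_S = 1 if the K_4 on S is monochromatic.
For a fixed S, the K_4 on S has C(4, 2) = 6 edges. P[all 6 edges red] = (1/2)^6, and likewise for blue, so P[monochromatic] = 2·(1/2)^6 = 2^{1 − 6} = 1/32.
By linearity: E[X] = C(36, 4) · 2^{1 − 6} = 58905 · 1/32 = 58905/32.
Numerically: E[X] ≈ 1840.7812.

E[X] = C(36,4)·2^(1−C(4,2)) = 58905/32 ≈ 1840.7812.


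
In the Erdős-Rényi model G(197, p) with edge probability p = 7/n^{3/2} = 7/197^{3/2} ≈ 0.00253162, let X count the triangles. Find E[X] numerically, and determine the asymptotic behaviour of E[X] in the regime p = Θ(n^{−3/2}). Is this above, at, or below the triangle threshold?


Number of potential triangles: C(197, 3) = 1254890.
Each occurs with probability p³ ≈ (0.00253162)³ ≈ 1.62254258e-08.
By linearity: E[X] = C(197, 3)·p³ ≈ 1254890 · 1.62254258e-08 ≈ 0.020361.
Since α = 3/2 > 1, p = c/n^{3/2} = o(1/n) is below the triangle threshold p ~ 1/n. Asymptotically E[X] ~ (c³/6)·n^{3(1−α)} = (7³/6)·n^{-1.5} → 0, so by Markov's inequality G has no triangles w.h.p.

E[X] ≈ 0.020361; in regime p = Θ(1/n^{3/2}) E[X] tends to 0 (below the triangle threshold p ~ 1/n).


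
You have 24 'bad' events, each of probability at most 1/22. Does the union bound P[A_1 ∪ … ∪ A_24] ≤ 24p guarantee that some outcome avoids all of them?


Union bound: P[∪_{i=1}^{24} A_i] ≤ Σ_i P[A_i] ≤ 24·p = 24·(1/22) = 12/11.
Numerically: 12/11 ≈ 1.091.
Is 12/11 < 1? NO.
Since the bound 12/11 is ≥ 1, the union bound is uninformative here; it does NOT by itself certify existence.

24·p = 12/11 ≈ 1.091; existence NOT certified by the union bound.


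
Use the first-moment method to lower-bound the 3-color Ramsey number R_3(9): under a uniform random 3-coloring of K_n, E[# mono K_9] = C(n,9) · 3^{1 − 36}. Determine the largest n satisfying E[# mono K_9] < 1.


We need C(n, 9) · 3^{1 − 36} < 1, i.e. C(n, 9) < 3^{36 − 1} = 50031545098999707.
Check values of n near the boundary:
  n = 298: C(298, 9) = 45207677551849890; 45207677551849890 < 50031545098999707? YES
  n = 299: C(299, 9) = 46610674441390059; 46610674441390059 < 50031545098999707? YES
  n = 300: C(300, 9) = 48052241692154700; 48052241692154700 < 50031545098999707? YES
  n = 301: C(301, 9) = 49533303936090975; 49533303936090975 < 50031545098999707? YES
  n = 302: C(302, 9) = 51054804739588650; 51054804739588650 < 50031545098999707? NO
The largest n with C(n, 9) < 50031545098999707 is n = 301 (where E[X] = 16511101312030325/16677181699666569 ≈ 0.990). Hence R_3(9) > 301, i.e. R_3(9) ≥ 302.

Largest n = 301; hence R_3(9) > 301.


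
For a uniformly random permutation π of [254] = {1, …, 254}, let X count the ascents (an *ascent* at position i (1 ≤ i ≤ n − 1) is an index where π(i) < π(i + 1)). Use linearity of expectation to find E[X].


Write X = Σ X_I over i = 1, …, 253, with X_I the indicator of one ascent.
There are 253 indicators.
For each fixed i, the pair (π(i), π(i+1)) is a uniformly random ordered pair of distinct values from {1, …, 254}; by symmetry P[π(i) < π(i+1)] = 1/2.
By linearity: E[X] = 253 · (1/2) = (254 − 1) · (1/2) = 253/2 ≈ 126.500.

E[X] = 253/2 = 126.500.


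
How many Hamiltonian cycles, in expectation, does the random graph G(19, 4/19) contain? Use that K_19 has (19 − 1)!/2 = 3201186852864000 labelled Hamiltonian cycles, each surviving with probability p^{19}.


K_19 has (19 − 1)!/2 = 3201186852864000 labelled Hamiltonian cycles.
For each such Hamiltonian cycle H, let X_H = 1 if all 19 edges of H are present in G. Then P[X_H = 1] = p^{19} = (4/19)^{19} = 274877906944/1978419655660313589123979.
By linearity of expectation: E[X] = Σ_H E[X_H] = 3201186852864000 · p^{19} = 3201186852864000 · 274877906944/1978419655660313589123979 = 879935541851906811887616000/1978419655660313589123979.
Numerically: E[X] ≈ 444.767.

E[X] = 3201186852864000 · (4/19)^{19} = 879935541851906811887616000/1978419655660313589123979 ≈ 444.767.


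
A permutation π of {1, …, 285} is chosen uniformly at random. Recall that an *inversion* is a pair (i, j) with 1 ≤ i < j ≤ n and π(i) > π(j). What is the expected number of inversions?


Write X = Σ X_I over the C(285, 2) = 40470 pairs i < j, with X_I the indicator of one inversion.
There are 40470 indicators.
For each fixed pair i < j, the values π(i) and π(j) are two distinct elements of {1, …, 285} in uniformly random order; by symmetry P[π(i) > π(j)] = 1/2.
By linearity: E[X] = 40470 · (1/2) = C(285, 2) · (1/2) = 40470/2 = 20235 ≈ 20235.000000.

E[X] = 20235 = 20235.000000.


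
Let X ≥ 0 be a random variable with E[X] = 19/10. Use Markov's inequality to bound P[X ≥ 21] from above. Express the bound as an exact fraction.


μ = E[X] = 19/10, a = 21.
Markov: P[X ≥ 21] ≤ μ/a = (19/10)/21 = 19/210.
Numerically: ≈ 0.090.
(Since a = 21 > μ = 1.900, the bound 19/210 is < 1 and informative.)

P[X ≥ 21] ≤ 19/210 ≈ 0.090.


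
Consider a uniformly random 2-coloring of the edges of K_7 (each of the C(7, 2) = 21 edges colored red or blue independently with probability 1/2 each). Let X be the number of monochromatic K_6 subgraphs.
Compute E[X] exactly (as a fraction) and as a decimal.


Let X = Σ_S X_S over the C(7, 6) = 7 subsets S of size 6, where X_S = 1 if the K_6 on S is monochromatic.
For a fixed S, the K_6 on S has C(6, 2) = 15 edges. P[all 15 edges red] = (1/2)^15, and likewise for blue, so P[monochromatic] = 2·(1/2)^15 = 2^{1 − 15} = 1/16384.
By linearity: E[X] = C(7, 6) · 2^{1 − 15} = 7 · 1/16384 = 7/16384.
Numerically: E[X] ≈ 0.000427.

E[X] = C(7,6)·2^(1−C(6,2)) = 7/16384 ≈ 0.000427.


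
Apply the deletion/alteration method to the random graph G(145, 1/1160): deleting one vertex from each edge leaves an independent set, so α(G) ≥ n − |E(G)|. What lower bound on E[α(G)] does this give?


E[|E(G)|] = C(145, 2)·p = 10440 · (1/1160) = 9.
E[α(G)] ≥ n − E[|E(G)|] = 145 − 9 = 136.
Numerically: ≈ 136.000.
(This is only a lower bound; the true E[α(G)] may be larger.)

E[α(G)] ≥ 136 ≈ 136.000.


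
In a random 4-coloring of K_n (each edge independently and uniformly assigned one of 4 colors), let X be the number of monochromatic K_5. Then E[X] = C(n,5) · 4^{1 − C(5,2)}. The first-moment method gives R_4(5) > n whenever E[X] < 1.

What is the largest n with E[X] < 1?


We need C(n, 5) · 4^{1 − 10} < 1, i.e. C(n, 5) < 4^{10 − 1} = 262144.
Check values of n near the boundary:
  n = 30: C(30, 5) = 142506; 142506 < 262144? YES
  n = 31: C(31, 5) = 169911; 169911 < 262144? YES
  n = 32: C(32, 5) = 201376; 201376 < 262144? YES
  n = 33: C(33, 5) = 237336; 237336 < 262144? YES
  n = 34: C(34, 5) = 278256; 278256 < 262144? NO
  n = 35: C(35, 5) = 324632; 324632 < 262144? NO
  n = 36: C(36, 5) = 376992; 376992 < 262144? NO
The largest n with C(n, 5) < 262144 is n = 33 (where E[X] = 29667/32768 ≈ 0.9053650). Hence R_4(5) > 33, i.e. R_4(5) ≥ 34.

Largest n = 33; hence R_4(5) > 33.


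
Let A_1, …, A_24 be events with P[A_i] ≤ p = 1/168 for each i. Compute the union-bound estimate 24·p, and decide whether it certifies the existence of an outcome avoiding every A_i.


Union bound: P[∪_{i=1}^{24} A_i] ≤ Σ_i P[A_i] ≤ 24·p = 24·(1/168) = 1/7.
Numerically: 1/7 ≈ 0.143.
Is 1/7 < 1? YES.
Since P[∪ A_i] ≤ 1/7 < 1, the complement has P[∩ A_i^c] ≥ 1 − 1/7 = 6/7 > 0, so some outcome avoids every A_i.

24·p = 1/7 ≈ 0.143; existence CERTIFIED by the union bound.


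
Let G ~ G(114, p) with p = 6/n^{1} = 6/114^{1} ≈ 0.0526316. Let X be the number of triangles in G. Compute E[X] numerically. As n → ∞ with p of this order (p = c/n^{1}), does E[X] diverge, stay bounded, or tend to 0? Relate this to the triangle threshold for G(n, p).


Number of potential triangles: C(114, 3) = 240464.
Each occurs with probability p³ ≈ (0.0526316)³ ≈ 1.45793847e-04.
By linearity: E[X] = C(114, 3)·p³ ≈ 240464 · 1.45793847e-04 ≈ 35.058172.
Here α = 1, so p = 6/n is exactly at the triangle threshold p ~ 1/n. Asymptotically E[X] → c³/6 = 6³/6 = 36 ≈ 36.000000, a bounded constant. In this regime the triangle count is asymptotically Poisson(c³/6).

E[X] ≈ 35.058172; in regime p = Θ(1/n^{1}) E[X] stays bounded (at the triangle threshold p ~ 1/n).


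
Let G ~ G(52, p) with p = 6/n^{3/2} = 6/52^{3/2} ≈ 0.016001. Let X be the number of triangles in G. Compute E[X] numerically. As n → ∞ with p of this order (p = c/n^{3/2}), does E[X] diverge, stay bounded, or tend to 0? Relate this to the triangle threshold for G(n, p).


Number of potential triangles: C(52, 3) = 22100.
Each occurs with probability p³ ≈ (0.016001)³ ≈ 4.0967429e-06.
By linearity: E[X] = C(52, 3)·p³ ≈ 22100 · 4.0967429e-06 ≈ 0.09054.
Since α = 3/2 > 1, p = c/n^{3/2} = o(1/n) is below the triangle threshold p ~ 1/n. Asymptotically E[X] ~ (c³/6)·n^{3(1−α)} = (6³/6)·n^{-1.5} → 0, so by Markov's inequality G has no triangles w.h.p.

E[X] ≈ 0.09054; in regime p = Θ(1/n^{3/2}) E[X] tends to 0 (below the triangle threshold p ~ 1/n).


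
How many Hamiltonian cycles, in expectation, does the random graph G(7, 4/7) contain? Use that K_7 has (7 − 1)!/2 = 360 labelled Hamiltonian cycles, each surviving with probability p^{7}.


K_7 has (7 − 1)!/2 = 360 labelled Hamiltonian cycles.
For each such Hamiltonian cycle H, let X_H = 1 if all 7 edges of H are present in G. Then P[X_H = 1] = p^{7} = (4/7)^{7} = 16384/823543.
Summing the indicators: E[X] = Σ_H E[X_H] = 360 · p^{7} = 360 · 16384/823543 = 5898240/823543.
Numerically: E[X] ≈ 7.16203.

E[X] = 360 · (4/7)^{7} = 5898240/823543 ≈ 7.16203.


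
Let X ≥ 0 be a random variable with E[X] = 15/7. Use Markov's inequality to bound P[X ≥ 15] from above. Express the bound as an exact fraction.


μ = E[X] = 15/7, a = 15.
Markov: P[X ≥ 15] ≤ μ/a = (15/7)/15 = 1/7.
Numerically: ≈ 0.142857.
(Since a = 15 > μ = 2.142857, the bound 1/7 is < 1 and informative.)

P[X ≥ 15] ≤ 1/7 ≈ 0.142857.


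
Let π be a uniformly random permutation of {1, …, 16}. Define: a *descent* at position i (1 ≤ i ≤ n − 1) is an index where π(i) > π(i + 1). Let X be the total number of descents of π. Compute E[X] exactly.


Write X = Σ X_I over i = 1, …, 15, with X_I the indicator of one descent.
There are 15 indicators.
For each fixed i, the pair (π(i), π(i+1)) is a uniformly random ordered pair of distinct values from {1, …, 16}; by symmetry P[π(i) > π(i+1)] = 1/2.
By linearity: E[X] = 15 · (1/2) = (16 − 1) · (1/2) = 15/2 ≈ 7.500.

E[X] = 15/2 = 7.500.


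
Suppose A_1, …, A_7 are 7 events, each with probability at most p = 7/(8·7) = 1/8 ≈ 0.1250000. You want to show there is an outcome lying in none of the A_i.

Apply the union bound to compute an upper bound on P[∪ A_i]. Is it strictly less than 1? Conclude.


Union bound: P[∪_{i=1}^{7} A_i] ≤ Σ_i P[A_i] ≤ 7·p = 7·(1/8) = 7/8.
Numerically: 7/8 ≈ 0.8750000.
Is 7/8 < 1? YES.
Since P[∪ A_i] ≤ 7/8 < 1, the complement has P[∩ A_i^c] ≥ 1 − 7/8 = 1/8 > 0, so some outcome avoids every A_i.

7·p = 7/8 ≈ 0.8750000; existence CERTIFIED by the union bound.


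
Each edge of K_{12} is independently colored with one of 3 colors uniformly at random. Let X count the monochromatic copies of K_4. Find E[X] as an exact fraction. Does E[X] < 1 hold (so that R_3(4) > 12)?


E[X] = C(12, 4) · 3^{1 − 6} = 495 · 3^{−5} = 495/243.
As a reduced fraction: E[X] = 55/27 ≈ 2.037037.
Is E[X] < 1? NO.
Since E[X] ≥ 1, the first-moment bound is inconclusive at n = 12; it does NOT by itself certify R_3(4) > 12.

E[X] = 55/27 ≈ 2.037037; E[X] ≥ 1; first-moment method inconclusive here.


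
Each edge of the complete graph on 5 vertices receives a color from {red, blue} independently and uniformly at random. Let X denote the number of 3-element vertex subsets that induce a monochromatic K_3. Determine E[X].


Let X = Σ_S X_S over the C(5, 3) = 10 subsets S of size 3, where X_S = 1 if the K_3 on S is monochromatic.
For a fixed S, the K_3 on S has C(3, 2) = 3 edges. P[all 3 edges red] = (1/2)^3, and likewise for blue, so P[monochromatic] = 2·(1/2)^3 = 2^{1 − 3} = 1/4.
By linearity: E[X] = C(5, 3) · 2^{1 − 3} = 10 · 1/4 = 5/2.
Numerically: E[X] ≈ 2.5000.

E[X] = C(5,3)·2^(1−C(3,2)) = 5/2 ≈ 2.5000.


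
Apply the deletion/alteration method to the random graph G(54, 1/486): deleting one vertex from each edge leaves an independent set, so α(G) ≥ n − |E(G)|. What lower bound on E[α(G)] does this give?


E[|E(G)|] = C(54, 2)·p = 1431 · (1/486) = 53/18.
E[α(G)] ≥ n − E[|E(G)|] = 54 − 53/18 = 919/18.
Numerically: ≈ 51.0556.
(This is only a lower bound; the true E[α(G)] may be larger.)

E[α(G)] ≥ 919/18 ≈ 51.0556.


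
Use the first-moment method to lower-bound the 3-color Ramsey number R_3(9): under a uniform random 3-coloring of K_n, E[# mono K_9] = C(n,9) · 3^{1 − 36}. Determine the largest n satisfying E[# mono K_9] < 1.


We need C(n, 9) · 3^{1 − 36} < 1, i.e. C(n, 9) < 3^{36 − 1} = 50031545098999707.
Check values of n near the boundary:
  n = 300: C(300, 9) = 48052241692154700; 48052241692154700 < 50031545098999707? YES
  n = 301: C(301, 9) = 49533303936090975; 49533303936090975 < 50031545098999707? YES
  n = 302: C(302, 9) = 51054804739588650; 51054804739588650 < 50031545098999707? NO
  n = 303: C(303, 9) = 52617706925494425; 52617706925494425 < 50031545098999707? NO
The largest n with C(n, 9) < 50031545098999707 is n = 301 (where E[X] = 16511101312030325/16677181699666569 ≈ 0.990). Hence R_3(9) > 301, i.e. R_3(9) ≥ 302.

Largest n = 301; hence R_3(9) > 301.


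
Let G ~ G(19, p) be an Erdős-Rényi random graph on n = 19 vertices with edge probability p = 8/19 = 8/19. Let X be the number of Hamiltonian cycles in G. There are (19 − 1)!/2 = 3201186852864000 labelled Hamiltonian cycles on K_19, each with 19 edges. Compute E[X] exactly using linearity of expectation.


K_19 has (19 − 1)!/2 = 3201186852864000 labelled Hamiltonian cycles.
For each such Hamiltonian cycle H, let X_H = 1 if all 19 edges of H are present in G. Then P[X_H = 1] = p^{19} = (8/19)^{19} = 144115188075855872/1978419655660313589123979.
By linearity of expectation: E[X] = Σ_H E[X_H] = 3201186852864000 · p^{19} = 3201186852864000 · 144115188075855872/1978419655660313589123979 = 461339645366452518590934417408000/1978419655660313589123979.
Numerically: E[X] ≈ 2.332e+08.

E[X] = 3201186852864000 · (8/19)^{19} = 461339645366452518590934417408000/1978419655660313589123979 ≈ 2.332e+08.
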